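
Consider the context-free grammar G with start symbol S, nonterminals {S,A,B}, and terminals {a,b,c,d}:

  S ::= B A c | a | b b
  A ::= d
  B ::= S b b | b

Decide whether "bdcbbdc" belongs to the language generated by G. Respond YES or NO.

CNF form of G:
  S -> B X3 | T0 T0 | a
  A -> d
  B -> S X2 | b
  T0 -> b
  T1 -> c
  X2 -> T0 T0
  X3 -> A T1

CYK fill:
  T[0,0] 'b' = {B,T0}  orig:{B}
  T[1,1] 'd' = {A}
  T[2,2] 'c' = {T1}  orig:{}
  T[3,3] 'b' = {B,T0}  orig:{B}
  T[4,4] 'b' = {B,T0}  orig:{B}
  T[5,5] 'd' = {A}
  T[6,6] 'c' = {T1}  orig:{}
  T[0,1] 'bd' = ∅
  T[1,2] 'dc' = {X3}  orig:{}
  T[2,3] 'cb' = ∅
  T[3,4] 'bb' = {S,X2}  orig:{S}
  T[4,5] 'bd' = ∅
  T[5,6] 'dc' = {X3}  orig:{}
  T[0,2] 'bdc' = {S}
  T[1,3] 'dcb' = ∅
  T[2,4] 'cbb' = ∅
  T[3,5] 'bbd' = ∅
  T[4,6] 'bdc' = {S}
  T[0,3] 'bdcb' = ∅
  T[1,4] 'dcbb' = ∅
  T[2,5] 'cbbd' = ∅
  T[3,6] 'bbdc' = ∅
  T[0,4] 'bdcbb' = {B}
  T[1,5] 'dcbbd' = ∅
  T[2,6] 'cbbdc' = ∅
  T[0,5] 'bdcbbd' = ∅
  T[1,6] 'dcbbdc' = ∅
  T[0,6] 'bdcbbdc' = {S}

S ∈ T[0,6] ⇒ YES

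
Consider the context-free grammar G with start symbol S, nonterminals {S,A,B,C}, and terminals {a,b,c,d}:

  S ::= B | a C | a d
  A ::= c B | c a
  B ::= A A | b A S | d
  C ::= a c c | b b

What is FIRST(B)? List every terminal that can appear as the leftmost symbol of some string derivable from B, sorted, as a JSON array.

FIRST sets, iterate to fixpoint:
pass 1:
  A via A→c B: +{c}
  B via B→A A: +{c}
  B via B→b A S: +{b}
  B via B→d: +{d}
  C via C→a c c: +{a}
  C via C→b b: +{b}
  S via S→B: +{b,c,d}
  S via S→a C: +{a}
  FIRST[S]={a,b,c,d}  FIRST[A]={c}  FIRST[B]={b,c,d}  FIRST[C]={a,b}
pass 2: (no change)
  FIRST[S]={a,b,c,d}  FIRST[A]={c}  FIRST[B]={b,c,d}  FIRST[C]={a,b}

FIRST(B) = ["b", "c", "d"]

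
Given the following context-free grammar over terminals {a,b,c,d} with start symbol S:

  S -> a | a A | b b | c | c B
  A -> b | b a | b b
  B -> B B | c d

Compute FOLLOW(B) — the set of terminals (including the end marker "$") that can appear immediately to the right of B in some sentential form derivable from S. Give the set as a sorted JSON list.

FIRST sets, iterate to fixpoint:
round 1:
  A via A→b: +{b}
  B via B→c d: +{c}
  S via S→a: +{a}
  S via S→b b: +{b}
  S via S→c: +{c}
  FIRST[S]={a,b,c}  FIRST[A]={b}  FIRST[B]={c}
round 2: done
  FIRST[S]={a,b,c}  FIRST[A]={b}  FIRST[B]={c}

Compute FOLLOW by fixpoint:
seed FOLLOW(S) with $
[1]
  B→B B: FOLLOW(B) ⊇ FIRST(B) = {c}; new: +{c}
  S→a A: FOLLOW(A) ⊇ FOLLOW(S) ⊇ {$}; new: +{$}
  S→c B: FOLLOW(B) ⊇ FOLLOW(S) ⊇ {$}; new: +{$}
  FOLLOW[S]={$}  FOLLOW[A]={$}  FOLLOW[B]={$,c}
[2] (stable)
  FOLLOW[S]={$}  FOLLOW[A]={$}  FOLLOW[B]={$,c}

FOLLOW(B) = ["$", "c"]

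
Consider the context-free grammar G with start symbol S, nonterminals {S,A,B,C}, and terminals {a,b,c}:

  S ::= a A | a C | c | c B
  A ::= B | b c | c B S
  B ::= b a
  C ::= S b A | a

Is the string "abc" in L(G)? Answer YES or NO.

Convert to CNF:
  S -> T1 A | T1 C | T2 B | c
  A -> T0 T1 | T0 T2 | T2 X3
  B -> T0 T1
  C -> S X4 | a
  T0 -> b
  T1 -> a
  T2 -> c
  X3 -> B S
  X4 -> T0 A

Fill CYK table bottom-up:
  cell(0,0) a: {C,T1}  orig:{C}
  cell(1,1) b: {T0}  orig:{}
  cell(2,2) c: {S,T2}  orig:{S}
  cell(0,1) ab: ∅
  cell(1,2) bc: {A}
  cell(0,2) abc: {S}

S ∈ T[0,2] ⇒ YES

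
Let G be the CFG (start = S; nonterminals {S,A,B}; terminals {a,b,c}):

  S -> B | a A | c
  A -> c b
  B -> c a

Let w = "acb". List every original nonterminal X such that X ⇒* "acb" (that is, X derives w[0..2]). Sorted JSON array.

Convert to CNF:
  S -> T0 T2 | T2 A | c
  A -> T0 T1
  B -> T0 T2
  T0 -> c
  T1 -> b
  T2 -> a

CYK table (by increasing span), restricted to cells inside w[0..2]:
  T[0,0] 'a' = {T2}  orig:{}
  T[1,1] 'c' = {S,T0}  orig:{S}
  T[2,2] 'b' = {T1}  orig:{}
  T[0,1] 'ac' = ∅
  T[1,2] 'cb' = {A}
  T[0,2] 'acb' = {S}

Original NTs in T[0,2] deriving "acb": ["S"]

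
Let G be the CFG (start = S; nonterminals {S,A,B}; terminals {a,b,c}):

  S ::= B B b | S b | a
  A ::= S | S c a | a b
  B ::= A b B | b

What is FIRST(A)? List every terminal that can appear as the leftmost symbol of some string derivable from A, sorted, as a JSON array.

Compute FIRST by fixpoint:
[1]
  A via A→a b: +{a}
  B via B→A b B: +{a}
  B via B→b: +{b}
  S via S→B B b: +{a,b}
  S: {a,b}  A: {a}  B: {a,b}
[2]
  A via A→S: +{b}
  S: {a,b}  A: {a,b}  B: {a,b}
[3] done
  S: {a,b}  A: {a,b}  B: {a,b}

FIRST(A) = ["a", "b"]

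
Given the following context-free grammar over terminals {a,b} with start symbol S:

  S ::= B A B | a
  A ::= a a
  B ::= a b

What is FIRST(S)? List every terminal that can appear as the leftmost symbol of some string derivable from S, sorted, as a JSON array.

FIRST iteration:
[1]
  A via A→a a: +{a}
  B via B→a b: +{a}
  S via S→B A B: +{a}
  FIRST(S)={a}  FIRST(A)={a}  FIRST(B)={a}
[2] done
  FIRST(S)={a}  FIRST(A)={a}  FIRST(B)={a}

FIRST(S) = ["a"]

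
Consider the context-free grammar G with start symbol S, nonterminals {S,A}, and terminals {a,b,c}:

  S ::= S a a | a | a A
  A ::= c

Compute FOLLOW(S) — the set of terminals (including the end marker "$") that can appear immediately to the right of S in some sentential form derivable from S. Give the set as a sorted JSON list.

FIRST iteration:
iter 1:
  A via A→c: +{c}
  S via S→a: +{a}
  FIRST(S)={a}  FIRST(A)={c}
iter 2: (no change)
  FIRST(S)={a}  FIRST(A)={c}

Compute FOLLOW by fixpoint:
initialize: $ ∈ FOLLOW(S)
[1]
  S→S a a: FOLLOW(S) ⊇ FIRST(a) = {a}; new: +{a}
  S→a A: FOLLOW(A) ⊇ FOLLOW(S) ⊇ {$,a}; new: +{$,a}
  S: {$,a}  A: {$,a}
[2] (no change)
  S: {$,a}  A: {$,a}

FOLLOW(S) = ["$", "a"]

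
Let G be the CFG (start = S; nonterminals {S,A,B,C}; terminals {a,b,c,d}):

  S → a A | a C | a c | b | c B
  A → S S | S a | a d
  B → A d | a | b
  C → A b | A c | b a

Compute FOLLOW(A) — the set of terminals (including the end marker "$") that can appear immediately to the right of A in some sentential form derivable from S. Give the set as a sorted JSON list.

Compute FIRST by fixpoint:
round 1:
  A via A→a d: +{a}
  B via B→A d: +{a}
  B via B→b: +{b}
  C via C→A b: +{a}
  C via C→b a: +{b}
  S via S→a A: +{a}
  S via S→b: +{b}
  S via S→c B: +{c}
  S: {a,b,c}  A: {a}  B: {a,b}  C: {a,b}
round 2:
  A via A→S S: +{b,c}
  B via B→A d: +{c}
  C via C→A b: +{c}
  S: {a,b,c}  A: {a,b,c}  B: {a,b,c}  C: {a,b,c}
round 3: (no change)
  S: {a,b,c}  A: {a,b,c}  B: {a,b,c}  C: {a,b,c}

FOLLOW sets:
seed FOLLOW(S) with $
iter 1:
  A→S S: FOLLOW(S) ⊇ FIRST(S) = {a,b,c}; new: +{a,b,c}
  B→A d: FOLLOW(A) ⊇ FIRST(d) = {d}; new: +{d}
  C→A b: FOLLOW(A) ⊇ FIRST(b) = {b}; new: +{b}
  C→A c: FOLLOW(A) ⊇ FIRST(c) = {c}; new: +{c}
  S→a A: FOLLOW(A) ⊇ FOLLOW(S) ⊇ {$,a,b,c}; new: +{$,a}
  S→a C: FOLLOW(C) ⊇ FOLLOW(S) ⊇ {$,a,b,c}; new: +{$,a,b,c}
  S→c B: FOLLOW(B) ⊇ FOLLOW(S) ⊇ {$,a,b,c}; new: +{$,a,b,c}
  FOLLOW(S)={$,a,b,c}  FOLLOW(A)={$,a,b,c,d}  FOLLOW(B)={$,a,b,c}  FOLLOW(C)={$,a,b,c}
iter 2:
  A→S S: FOLLOW(S) ⊇ FOLLOW(A) ⊇ {$,a,b,c,d}; new: +{d}
  S→a C: FOLLOW(C) ⊇ FOLLOW(S) ⊇ {$,a,b,c,d}; new: +{d}
  S→c B: FOLLOW(B) ⊇ FOLLOW(S) ⊇ {$,a,b,c,d}; new: +{d}
  FOLLOW(S)={$,a,b,c,d}  FOLLOW(A)={$,a,b,c,d}  FOLLOW(B)={$,a,b,c,d}  FOLLOW(C)={$,a,b,c,d}
iter 3: done
  FOLLOW(S)={$,a,b,c,d}  FOLLOW(A)={$,a,b,c,d}  FOLLOW(B)={$,a,b,c,d}  FOLLOW(C)={$,a,b,c,d}

FOLLOW(A) = ["$", "a", "b", "c", "d"]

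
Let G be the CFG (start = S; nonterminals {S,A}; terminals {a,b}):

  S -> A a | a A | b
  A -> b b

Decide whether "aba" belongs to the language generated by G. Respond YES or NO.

CNF form of G:
  S -> A T1 | T1 A | b
  A -> T0 T0
  T0 -> b
  T1 -> a

CYK fill:
  [0..0]={T1}  "a"  orig:{}
  [1..1]={S,T0}  "b"  orig:{S}
  [2..2]={T1}  "a"  orig:{}
  [0..1]=∅  "ab"
  [1..2]=∅  "ba"
  [0..2]=∅  "aba"

S ∉ T[0,2] ⇒ NO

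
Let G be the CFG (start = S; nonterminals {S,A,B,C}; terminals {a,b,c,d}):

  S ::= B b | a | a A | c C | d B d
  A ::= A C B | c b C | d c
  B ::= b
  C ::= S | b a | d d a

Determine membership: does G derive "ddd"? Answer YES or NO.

Convert to CNF:
  S -> B T1 | T0 C | T2 X8 | T3 A | a
  A -> A X4 | T0 X5 | T2 T0
  B -> b
  C -> B T1 | T0 C | T1 T3 | T2 X6 | T2 X7 | T3 A | a
  T0 -> c
  T1 -> b
  T2 -> d
  T3 -> a
  X4 -> C B
  X5 -> T1 C
  X6 -> B T2
  X7 -> T2 T3
  X8 -> B T2

Fill CYK table bottom-up:
  T[0,0] 'd' = {T2}  orig:{}
  T[1,1] 'd' = {T2}  orig:{}
  T[2,2] 'd' = {T2}  orig:{}
  T[0,1] 'dd' = ∅
  T[1,2] 'dd' = ∅
  T[0,2] 'ddd' = ∅

S ∉ T[0,2] ⇒ NO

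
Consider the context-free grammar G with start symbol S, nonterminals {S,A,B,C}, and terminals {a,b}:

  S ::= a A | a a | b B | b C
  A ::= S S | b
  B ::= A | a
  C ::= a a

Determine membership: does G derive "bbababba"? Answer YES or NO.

Convert to CNF:
  S -> T0 A | T0 T0 | T1 B | T1 C
  A -> S S | b
  B -> S S | a | b
  C -> T0 T0
  T0 -> a
  T1 -> b

Fill CYK table bottom-up:
  [0..0]={A,B,T1}  "b"  orig:{A,B}
  [1..1]={A,B,T1}  "b"  orig:{A,B}
  [2..2]={B,T0}  "a"  orig:{B}
  [3..3]={A,B,T1}  "b"  orig:{A,B}
  [4..4]={B,T0}  "a"  orig:{B}
  [5..5]={A,B,T1}  "b"  orig:{A,B}
  [6..6]={A,B,T1}  "b"  orig:{A,B}
  [7..7]={B,T0}  "a"  orig:{B}
  [0..1]={S}  "bb"
  [1..2]={S}  "ba"
  [2..3]={S}  "ab"
  [3..4]={S}  "ba"
  [4..5]={S}  "ab"
  [5..6]={S}  "bb"
  [6..7]={S}  "ba"
  [0..2]=∅  "bba"
  [1..3]=∅  "bab"
  [2..4]=∅  "aba"
  [3..5]=∅  "bab"
  [4..6]=∅  "abb"
  [5..7]=∅  "bba"
  [0..3]={A,B}  "bbab"
  [1..4]={A,B}  "baba"
  [2..5]={A,B}  "abab"
  [3..6]={A,B}  "babb"
  [4..7]={A,B}  "abba"
  [0..4]={S}  "bbaba"
  [1..5]={S}  "babab"
  [2..6]={S}  "ababb"
  [3..7]={S}  "babba"
  [0..5]=∅  "bbabab"
  [1..6]=∅  "bababb"
  [2..7]=∅  "ababba"
  [0..6]={A,B}  "bbababb"
  [1..7]={A,B}  "bababba"
  [0..7]={S}  "bbababba"

S ∈ T[0,7] ⇒ YES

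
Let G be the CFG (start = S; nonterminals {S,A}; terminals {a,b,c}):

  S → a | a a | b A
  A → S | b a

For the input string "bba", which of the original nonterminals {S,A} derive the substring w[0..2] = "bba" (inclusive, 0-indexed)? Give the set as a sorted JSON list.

Convert to CNF:
  S -> T0 T0 | T1 A | a
  A -> T0 T0 | T1 A | T1 T0 | a
  T0 -> a
  T1 -> b

CYK fill, restricted to cells inside w[0..2]:
  T[0,0] 'b' = {T1}  orig:{}
  T[1,1] 'b' = {T1}  orig:{}
  T[2,2] 'a' = {A,S,T0}  orig:{A,S}
  T[0,1] 'bb' = ∅
  T[1,2] 'ba' = {A,S}
  T[0,2] 'bba' = {A,S}

Original NTs in T[0,2] deriving "bba": ["A", "S"]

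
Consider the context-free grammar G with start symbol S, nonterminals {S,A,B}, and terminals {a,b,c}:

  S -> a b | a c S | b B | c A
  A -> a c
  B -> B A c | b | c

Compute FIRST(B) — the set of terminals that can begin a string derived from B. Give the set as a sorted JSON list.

Compute FIRST by fixpoint:
[1]
  A via A→a c: +{a}
  B via B→b: +{b}
  B via B→c: +{c}
  S via S→a b: +{a}
  S via S→b B: +{b}
  S via S→c A: +{c}
  S: {a,b,c}  A: {a}  B: {b,c}
[2] (stable)
  S: {a,b,c}  A: {a}  B: {b,c}

FIRST(B) = ["b", "c"]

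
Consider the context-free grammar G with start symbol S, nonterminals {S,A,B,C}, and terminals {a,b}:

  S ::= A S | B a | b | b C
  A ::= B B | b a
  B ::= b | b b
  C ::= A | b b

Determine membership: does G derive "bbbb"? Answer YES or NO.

CNF form of G:
  S -> A S | B T1 | T0 C | b
  A -> B B | T0 T1
  B -> T0 T0 | b
  C -> B B | T0 T0 | T0 T1
  T0 -> b
  T1 -> a

CYK fill:
  T[0,0] 'b' = {B,S,T0}  orig:{B,S}
  T[1,1] 'b' = {B,S,T0}  orig:{B,S}
  T[2,2] 'b' = {B,S,T0}  orig:{B,S}
  T[3,3] 'b' = {B,S,T0}  orig:{B,S}
  T[0,1] 'bb' = {A,B,C}
  T[1,2] 'bb' = {A,B,C}
  T[2,3] 'bb' = {A,B,C}
  T[0,2] 'bbb' = {A,C,S}
  T[1,3] 'bbb' = {A,C,S}
  T[0,3] 'bbbb' = {A,C,S}

S ∈ T[0,3] ⇒ YES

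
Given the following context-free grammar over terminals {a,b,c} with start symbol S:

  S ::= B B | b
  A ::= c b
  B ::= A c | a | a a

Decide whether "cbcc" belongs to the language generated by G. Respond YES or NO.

CNF form of G:
  S -> B B | b
  A -> T0 T1
  B -> A T0 | T2 T2 | a
  T0 -> c
  T1 -> b
  T2 -> a

CYK table (by increasing span):
  T[0,0] 'c' = {T0}  orig:{}
  T[1,1] 'b' = {S,T1}  orig:{S}
  T[2,2] 'c' = {T0}  orig:{}
  T[3,3] 'c' = {T0}  orig:{}
  T[0,1] 'cb' = {A}
  T[1,2] 'bc' = ∅
  T[2,3] 'cc' = ∅
  T[0,2] 'cbc' = {B}
  T[1,3] 'bcc' = ∅
  T[0,3] 'cbcc' = ∅

S ∉ T[0,3] ⇒ NO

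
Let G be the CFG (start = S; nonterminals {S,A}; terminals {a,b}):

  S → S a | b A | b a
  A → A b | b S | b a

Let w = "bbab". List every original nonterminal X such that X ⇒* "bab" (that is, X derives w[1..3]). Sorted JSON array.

Convert to CNF:
  S -> S T1 | T0 A | T0 T1
  A -> A T0 | T0 S | T0 T1
  T0 -> b
  T1 -> a

CYK table (by increasing span) — only the sub-triangle for w[1..3]:
  T[1,1] 'b' = {T0}  orig:{}
  T[2,2] 'a' = {T1}  orig:{}
  T[3,3] 'b' = {T0}  orig:{}
  T[1,2] 'ba' = {A,S}
  T[2,3] 'ab' = ∅
  T[1,3] 'bab' = {A}

Original NTs in T[1,3] deriving "bab": ["A"]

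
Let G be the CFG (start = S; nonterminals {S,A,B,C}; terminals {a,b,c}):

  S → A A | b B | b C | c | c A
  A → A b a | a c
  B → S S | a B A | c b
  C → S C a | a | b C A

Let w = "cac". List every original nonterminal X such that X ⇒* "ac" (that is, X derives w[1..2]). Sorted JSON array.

Convert to CNF:
  S -> A A | T0 B | T0 C | T2 A | c
  A -> A X3 | T1 T2
  B -> S S | T1 X4 | T2 T0
  C -> S X5 | T0 X6 | a
  T0 -> b
  T1 -> a
  T2 -> c
  X3 -> T0 T1
  X4 -> B A
  X5 -> C T1
  X6 -> C A

CYK table (by increasing span) (cells [i..j] with 1 ≤ i ≤ j ≤ 2 only):
  [1..1]={C,T1}  "a"  orig:{C}
  [2..2]={S,T2}  "c"  orig:{S}
  [1..2]={A}  "ac"

Original NTs in T[1,2] deriving "ac": ["A"]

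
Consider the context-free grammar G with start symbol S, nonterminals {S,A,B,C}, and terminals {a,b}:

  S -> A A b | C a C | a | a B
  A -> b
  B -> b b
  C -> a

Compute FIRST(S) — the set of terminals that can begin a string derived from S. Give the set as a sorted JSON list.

FIRST iteration:
pass 1:
  A via A→b: +{b}
  B via B→b b: +{b}
  C via C→a: +{a}
  S via S→A A b: +{b}
  S via S→C a C: +{a}
  FIRST[S]={a,b}  FIRST[A]={b}  FIRST[B]={b}  FIRST[C]={a}
pass 2: — fixpoint
  FIRST[S]={a,b}  FIRST[A]={b}  FIRST[B]={b}  FIRST[C]={a}

FIRST(S) = ["a", "b"]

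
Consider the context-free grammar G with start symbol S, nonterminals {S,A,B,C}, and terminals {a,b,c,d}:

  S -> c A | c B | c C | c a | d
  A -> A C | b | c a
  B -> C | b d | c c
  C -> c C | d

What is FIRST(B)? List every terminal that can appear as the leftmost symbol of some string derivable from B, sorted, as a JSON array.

Compute FIRST by fixpoint:
iter 1:
  A via A→b: +{b}
  A via A→c a: +{c}
  B via B→b d: +{b}
  B via B→c c: +{c}
  C via C→c C: +{c}
  C via C→d: +{d}
  S via S→c A: +{c}
  S via S→d: +{d}
  FIRST(S)={c,d}  FIRST(A)={b,c}  FIRST(B)={b,c}  FIRST(C)={c,d}
iter 2:
  B via B→C: +{d}
  FIRST(S)={c,d}  FIRST(A)={b,c}  FIRST(B)={b,c,d}  FIRST(C)={c,d}
iter 3: (no change)
  FIRST(S)={c,d}  FIRST(A)={b,c}  FIRST(B)={b,c,d}  FIRST(C)={c,d}

FIRST(B) = ["b", "c", "d"]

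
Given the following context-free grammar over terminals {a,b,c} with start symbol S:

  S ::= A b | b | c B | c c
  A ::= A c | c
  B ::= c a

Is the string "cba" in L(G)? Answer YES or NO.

Convert to CNF:
  S -> A T2 | T0 B | T0 T0 | b
  A -> A T0 | c
  B -> T0 T1
  T0 -> c
  T1 -> a
  T2 -> b

CYK fill:
  T[0,0] 'c' = {A,T0}  orig:{A}
  T[1,1] 'b' = {S,T2}  orig:{S}
  T[2,2] 'a' = {T1}  orig:{}
  T[0,1] 'cb' = {S}
  T[1,2] 'ba' = ∅
  T[0,2] 'cba' = ∅

S ∉ T[0,2] ⇒ NO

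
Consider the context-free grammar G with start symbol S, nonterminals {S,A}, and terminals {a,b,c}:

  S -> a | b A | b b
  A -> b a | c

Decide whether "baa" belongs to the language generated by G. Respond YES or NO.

Convert to CNF:
  S -> T0 A | T0 T0 | a
  A -> T0 T1 | c
  T0 -> b
  T1 -> a

CYK fill:
  T[0,0] 'b' = {T0}  orig:{}
  T[1,1] 'a' = {S,T1}  orig:{S}
  T[2,2] 'a' = {S,T1}  orig:{S}
  T[0,1] 'ba' = {A}
  T[1,2] 'aa' = ∅
  T[0,2] 'baa' = ∅

S ∉ T[0,2] ⇒ NO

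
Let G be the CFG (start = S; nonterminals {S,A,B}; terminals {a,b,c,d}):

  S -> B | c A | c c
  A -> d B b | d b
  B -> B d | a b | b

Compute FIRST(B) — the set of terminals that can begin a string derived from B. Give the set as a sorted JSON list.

FIRST iteration:
iter 1:
  A via A→d B b: +{d}
  B via B→a b: +{a}
  B via B→b: +{b}
  S via S→B: +{a,b}
  S via S→c A: +{c}
  FIRST(S)={a,b,c}  FIRST(A)={d}  FIRST(B)={a,b}
iter 2: (no change)
  FIRST(S)={a,b,c}  FIRST(A)={d}  FIRST(B)={a,b}

FIRST(B) = ["a", "b"]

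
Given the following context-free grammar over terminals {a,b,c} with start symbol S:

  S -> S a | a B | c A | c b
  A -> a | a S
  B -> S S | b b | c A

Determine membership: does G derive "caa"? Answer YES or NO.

Convert to CNF:
  S -> S T0 | T0 B | T2 A | T2 T1
  A -> T0 S | a
  B -> S S | T1 T1 | T2 A
  T0 -> a
  T1 -> b
  T2 -> c

Fill CYK table bottom-up:
  [0..0]={T2}  "c"  orig:{}
  [1..1]={A,T0}  "a"  orig:{A}
  [2..2]={A,T0}  "a"  orig:{A}
  [0..1]={B,S}  "ca"
  [1..2]=∅  "aa"
  [0..2]={S}  "caa"

S ∈ T[0,2] ⇒ YES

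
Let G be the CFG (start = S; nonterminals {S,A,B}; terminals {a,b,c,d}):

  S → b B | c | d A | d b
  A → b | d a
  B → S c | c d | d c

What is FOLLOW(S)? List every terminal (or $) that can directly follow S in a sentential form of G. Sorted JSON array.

FIRST sets, iterate to fixpoint:
round 1:
  A via A→b: +{b}
  A via A→d a: +{d}
  B via B→c d: +{c}
  B via B→d c: +{d}
  S via S→b B: +{b}
  S via S→c: +{c}
  S via S→d A: +{d}
  FIRST[S]={b,c,d}  FIRST[A]={b,d}  FIRST[B]={c,d}
round 2:
  B via B→S c: +{b}
  FIRST[S]={b,c,d}  FIRST[A]={b,d}  FIRST[B]={b,c,d}
round 3: (no change)
  FIRST[S]={b,c,d}  FIRST[A]={b,d}  FIRST[B]={b,c,d}

FOLLOW sets:
seed FOLLOW(S) with $
[1]
  B→S c: FOLLOW(S) ⊇ FIRST(c) = {c}; new: +{c}
  S→b B: FOLLOW(B) ⊇ FOLLOW(S) ⊇ {$,c}; new: +{$,c}
  S→d A: FOLLOW(A) ⊇ FOLLOW(S) ⊇ {$,c}; new: +{$,c}
  FOLLOW(S)={$,c}  FOLLOW(A)={$,c}  FOLLOW(B)={$,c}
[2] (stable)
  FOLLOW(S)={$,c}  FOLLOW(A)={$,c}  FOLLOW(B)={$,c}

FOLLOW(S) = ["$", "c"]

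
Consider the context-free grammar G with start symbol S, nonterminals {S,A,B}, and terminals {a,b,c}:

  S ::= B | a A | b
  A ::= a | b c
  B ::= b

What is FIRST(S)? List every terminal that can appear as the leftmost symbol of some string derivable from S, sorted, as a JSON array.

FIRST sets, iterate to fixpoint:
round 1:
  A via A→a: +{a}
  A via A→b c: +{b}
  B via B→b: +{b}
  S via S→B: +{b}
  S via S→a A: +{a}
  S: {a,b}  A: {a,b}  B: {b}
round 2: — fixpoint
  S: {a,b}  A: {a,b}  B: {b}

FIRST(S) = ["a", "b"]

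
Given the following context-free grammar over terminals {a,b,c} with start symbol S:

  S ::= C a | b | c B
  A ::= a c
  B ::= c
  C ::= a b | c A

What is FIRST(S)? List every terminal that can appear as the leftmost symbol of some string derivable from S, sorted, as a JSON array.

FIRST iteration:
iter 1:
  A via A→a c: +{a}
  B via B→c: +{c}
  C via C→a b: +{a}
  C via C→c A: +{c}
  S via S→C a: +{a,c}
  S via S→b: +{b}
  S: {a,b,c}  A: {a}  B: {c}  C: {a,c}
iter 2: done
  S: {a,b,c}  A: {a}  B: {c}  C: {a,c}

FIRST(S) = ["a", "b", "c"]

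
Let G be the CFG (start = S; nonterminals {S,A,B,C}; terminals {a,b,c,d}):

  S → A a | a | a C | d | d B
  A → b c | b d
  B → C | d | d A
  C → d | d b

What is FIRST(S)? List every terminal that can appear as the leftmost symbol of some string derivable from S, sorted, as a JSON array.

Compute FIRST by fixpoint:
iter 1:
  A via A→b c: +{b}
  B via B→d: +{d}
  C via C→d: +{d}
  S via S→A a: +{b}
  S via S→a: +{a}
  S via S→d: +{d}
  FIRST(S)={a,b,d}  FIRST(A)={b}  FIRST(B)={d}  FIRST(C)={d}
iter 2: done
  FIRST(S)={a,b,d}  FIRST(A)={b}  FIRST(B)={d}  FIRST(C)={d}

FIRST(S) = ["a", "b", "d"]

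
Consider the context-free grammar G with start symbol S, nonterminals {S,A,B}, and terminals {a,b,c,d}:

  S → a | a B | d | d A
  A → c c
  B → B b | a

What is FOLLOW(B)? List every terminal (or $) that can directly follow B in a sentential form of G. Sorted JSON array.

FIRST iteration:
pass 1:
  A via A→c c: +{c}
  B via B→a: +{a}
  S via S→a: +{a}
  S via S→d: +{d}
  S: {a,d}  A: {c}  B: {a}
pass 2: (no change)
  S: {a,d}  A: {c}  B: {a}

Compute FOLLOW by fixpoint:
FOLLOW(S) := {$}
pass 1:
  B→B b: FOLLOW(B) ⊇ FIRST(b) = {b}; new: +{b}
  S→a B: FOLLOW(B) ⊇ FOLLOW(S) ⊇ {$}; new: +{$}
  S→d A: FOLLOW(A) ⊇ FOLLOW(S) ⊇ {$}; new: +{$}
  S: {$}  A: {$}  B: {$,b}
pass 2: — fixpoint
  S: {$}  A: {$}  B: {$,b}

FOLLOW(B) = ["$", "b"]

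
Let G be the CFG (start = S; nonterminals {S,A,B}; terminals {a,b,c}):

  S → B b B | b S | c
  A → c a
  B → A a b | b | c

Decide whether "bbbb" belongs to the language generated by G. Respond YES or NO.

Convert to CNF:
  S -> B X4 | T2 S | c
  A -> T0 T1
  B -> A X3 | b | c
  T0 -> c
  T1 -> a
  T2 -> b
  X3 -> T1 T2
  X4 -> T2 B

CYK table (by increasing span):
  T[0,0] 'b' = {B,T2}  orig:{B}
  T[1,1] 'b' = {B,T2}  orig:{B}
  T[2,2] 'b' = {B,T2}  orig:{B}
  T[3,3] 'b' = {B,T2}  orig:{B}
  T[0,1] 'bb' = {X4}  orig:{}
  T[1,2] 'bb' = {X4}  orig:{}
  T[2,3] 'bb' = {X4}  orig:{}
  T[0,2] 'bbb' = {S}
  T[1,3] 'bbb' = {S}
  T[0,3] 'bbbb' = {S}

S ∈ T[0,3] ⇒ YES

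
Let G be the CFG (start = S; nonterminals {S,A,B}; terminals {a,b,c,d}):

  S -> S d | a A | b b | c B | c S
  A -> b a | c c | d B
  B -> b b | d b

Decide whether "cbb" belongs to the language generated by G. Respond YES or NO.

CNF form of G:
  S -> S T3 | T0 T0 | T1 A | T2 B | T2 S
  A -> T0 T1 | T2 T2 | T3 B
  B -> T0 T0 | T3 T0
  T0 -> b
  T1 -> a
  T2 -> c
  T3 -> d

CYK fill:
  [0..0]={T2}  "c"  orig:{}
  [1..1]={T0}  "b"  orig:{}
  [2..2]={T0}  "b"  orig:{}
  [0..1]=∅  "cb"
  [1..2]={B,S}  "bb"
  [0..2]={S}  "cbb"

S ∈ T[0,2] ⇒ YES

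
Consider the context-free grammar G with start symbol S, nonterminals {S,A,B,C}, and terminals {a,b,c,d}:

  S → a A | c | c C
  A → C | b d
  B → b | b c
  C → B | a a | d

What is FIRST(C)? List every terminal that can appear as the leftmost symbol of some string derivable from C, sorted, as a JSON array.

Compute FIRST by fixpoint:
iter 1:
  A via A→b d: +{b}
  B via B→b: +{b}
  C via C→B: +{b}
  C via C→a a: +{a}
  C via C→d: +{d}
  S via S→a A: +{a}
  S via S→c: +{c}
  S: {a,c}  A: {b}  B: {b}  C: {a,b,d}
iter 2:
  A via A→C: +{a,d}
  S: {a,c}  A: {a,b,d}  B: {b}  C: {a,b,d}
iter 3: (no change)
  S: {a,c}  A: {a,b,d}  B: {b}  C: {a,b,d}

FIRST(C) = ["a", "b", "d"]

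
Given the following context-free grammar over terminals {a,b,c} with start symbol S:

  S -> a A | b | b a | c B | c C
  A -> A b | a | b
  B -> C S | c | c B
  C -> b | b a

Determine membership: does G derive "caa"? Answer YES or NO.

Convert to CNF:
  S -> T0 T2 | T1 B | T1 C | T2 A | b
  A -> A T0 | a | b
  B -> C S | T1 B | c
  C -> T0 T2 | b
  T0 -> b
  T1 -> c
  T2 -> a

CYK fill:
  [0..0]={B,T1}  "c"  orig:{B}
  [1..1]={A,T2}  "a"  orig:{A}
  [2..2]={A,T2}  "a"  orig:{A}
  [0..1]=∅  "ca"
  [1..2]={S}  "aa"
  [0..2]=∅  "caa"

S ∉ T[0,2] ⇒ NO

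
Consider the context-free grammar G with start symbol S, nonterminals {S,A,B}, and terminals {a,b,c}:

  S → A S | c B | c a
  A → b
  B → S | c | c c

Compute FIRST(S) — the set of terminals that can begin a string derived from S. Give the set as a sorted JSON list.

FIRST sets, iterate to fixpoint:
iter 1:
  A via A→b: +{b}
  B via B→c: +{c}
  S via S→A S: +{b}
  S via S→c B: +{c}
  FIRST[S]={b,c}  FIRST[A]={b}  FIRST[B]={c}
iter 2:
  B via B→S: +{b}
  FIRST[S]={b,c}  FIRST[A]={b}  FIRST[B]={b,c}
iter 3: — fixpoint
  FIRST[S]={b,c}  FIRST[A]={b}  FIRST[B]={b,c}

FIRST(S) = ["b", "c"]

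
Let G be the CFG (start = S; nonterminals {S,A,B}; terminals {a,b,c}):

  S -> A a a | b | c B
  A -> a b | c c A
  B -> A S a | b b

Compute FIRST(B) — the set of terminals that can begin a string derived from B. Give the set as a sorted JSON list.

FIRST sets, iterate to fixpoint:
[1]
  A via A→a b: +{a}
  A via A→c c A: +{c}
  B via B→A S a: +{a,c}
  B via B→b b: +{b}
  S via S→A a a: +{a,c}
  S via S→b: +{b}
  FIRST[S]={a,b,c}  FIRST[A]={a,c}  FIRST[B]={a,b,c}
[2] (no change)
  FIRST[S]={a,b,c}  FIRST[A]={a,c}  FIRST[B]={a,b,c}

FIRST(B) = ["a", "b", "c"]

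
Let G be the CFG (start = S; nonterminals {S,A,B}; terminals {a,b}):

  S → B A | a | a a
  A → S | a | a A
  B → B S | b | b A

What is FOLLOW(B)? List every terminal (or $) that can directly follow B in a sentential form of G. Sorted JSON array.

Compute FIRST by fixpoint:
pass 1:
  A via A→a: +{a}
  B via B→b: +{b}
  S via S→B A: +{b}
  S via S→a: +{a}
  FIRST(S)={a,b}  FIRST(A)={a}  FIRST(B)={b}
pass 2:
  A via A→S: +{b}
  FIRST(S)={a,b}  FIRST(A)={a,b}  FIRST(B)={b}
pass 3: (no change)
  FIRST(S)={a,b}  FIRST(A)={a,b}  FIRST(B)={b}

Compute FOLLOW by fixpoint:
seed FOLLOW(S) with $
iter 1:
  B→B S: FOLLOW(B) ⊇ FIRST(S) = {a,b}; new: +{a,b}
  B→B S: FOLLOW(S) ⊇ FOLLOW(B) ⊇ {a,b}; new: +{a,b}
  B→b A: FOLLOW(A) ⊇ FOLLOW(B) ⊇ {a,b}; new: +{a,b}
  S→B A: FOLLOW(A) ⊇ FOLLOW(S) ⊇ {$,a,b}; new: +{$}
  FOLLOW[S]={$,a,b}  FOLLOW[A]={$,a,b}  FOLLOW[B]={a,b}
iter 2: (no change)
  FOLLOW[S]={$,a,b}  FOLLOW[A]={$,a,b}  FOLLOW[B]={a,b}

FOLLOW(B) = ["a", "b"]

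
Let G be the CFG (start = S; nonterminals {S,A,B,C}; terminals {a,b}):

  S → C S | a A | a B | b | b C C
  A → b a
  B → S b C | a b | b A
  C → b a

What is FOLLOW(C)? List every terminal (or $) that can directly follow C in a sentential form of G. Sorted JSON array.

FIRST sets, iterate to fixpoint:
[1]
  A via A→b a: +{b}
  B via B→a b: +{a}
  B via B→b A: +{b}
  C via C→b a: +{b}
  S via S→C S: +{b}
  S via S→a A: +{a}
  S: {a,b}  A: {b}  B: {a,b}  C: {b}
[2] (no change)
  S: {a,b}  A: {b}  B: {a,b}  C: {b}

Compute FOLLOW by fixpoint:
initialize: $ ∈ FOLLOW(S)
iter 1:
  B→S b C: FOLLOW(S) ⊇ FIRST(b) = {b}; new: +{b}
  S→C S: FOLLOW(C) ⊇ FIRST(S) = {a,b}; new: +{a,b}
  S→a A: FOLLOW(A) ⊇ FOLLOW(S) ⊇ {$,b}; new: +{$,b}
  S→a B: FOLLOW(B) ⊇ FOLLOW(S) ⊇ {$,b}; new: +{$,b}
  S→b C C: FOLLOW(C) ⊇ FOLLOW(S) ⊇ {$,b}; new: +{$}
  FOLLOW(S)={$,b}  FOLLOW(A)={$,b}  FOLLOW(B)={$,b}  FOLLOW(C)={$,a,b}
iter 2: done
  FOLLOW(S)={$,b}  FOLLOW(A)={$,b}  FOLLOW(B)={$,b}  FOLLOW(C)={$,a,b}

FOLLOW(C) = ["$", "a", "b"]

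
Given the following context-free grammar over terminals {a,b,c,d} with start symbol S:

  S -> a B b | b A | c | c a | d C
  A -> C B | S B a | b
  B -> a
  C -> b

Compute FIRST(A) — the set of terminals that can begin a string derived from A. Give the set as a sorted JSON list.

Compute FIRST by fixpoint:
iter 1:
  A via A→b: +{b}
  B via B→a: +{a}
  C via C→b: +{b}
  S via S→a B b: +{a}
  S via S→b A: +{b}
  S via S→c: +{c}
  S via S→d C: +{d}
  FIRST[S]={a,b,c,d}  FIRST[A]={b}  FIRST[B]={a}  FIRST[C]={b}
iter 2:
  A via A→S B a: +{a,c,d}
  FIRST[S]={a,b,c,d}  FIRST[A]={a,b,c,d}  FIRST[B]={a}  FIRST[C]={b}
iter 3: — fixpoint
  FIRST[S]={a,b,c,d}  FIRST[A]={a,b,c,d}  FIRST[B]={a}  FIRST[C]={b}

FIRST(A) = ["a", "b", "c", "d"]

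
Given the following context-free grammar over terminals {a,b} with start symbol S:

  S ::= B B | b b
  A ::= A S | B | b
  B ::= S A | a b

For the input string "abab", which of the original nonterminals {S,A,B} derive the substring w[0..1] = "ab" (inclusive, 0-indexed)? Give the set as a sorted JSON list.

Convert to CNF:
  S -> B B | T1 T1
  A -> A S | S A | T0 T1 | b
  B -> S A | T0 T1
  T0 -> a
  T1 -> b

CYK table (by increasing span), restricted to cells inside w[0..1]:
  [0..0]={T0}  "a"  orig:{}
  [1..1]={A,T1}  "b"  orig:{A}
  [0..1]={A,B}  "ab"

Original NTs in T[0,1] deriving "ab": ["A", "B"]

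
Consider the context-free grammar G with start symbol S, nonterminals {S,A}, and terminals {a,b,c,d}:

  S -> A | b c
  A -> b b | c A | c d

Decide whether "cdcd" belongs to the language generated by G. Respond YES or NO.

CNF form of G:
  S -> T0 T0 | T0 T1 | T1 A | T1 T2
  A -> T0 T0 | T1 A | T1 T2
  T0 -> b
  T1 -> c
  T2 -> d

CYK table (by increasing span):
  [0..0]={T1}  "c"  orig:{}
  [1..1]={T2}  "d"  orig:{}
  [2..2]={T1}  "c"  orig:{}
  [3..3]={T2}  "d"  orig:{}
  [0..1]={A,S}  "cd"
  [1..2]=∅  "dc"
  [2..3]={A,S}  "cd"
  [0..2]=∅  "cdc"
  [1..3]=∅  "dcd"
  [0..3]=∅  "cdcd"

S ∉ T[0,3] ⇒ NO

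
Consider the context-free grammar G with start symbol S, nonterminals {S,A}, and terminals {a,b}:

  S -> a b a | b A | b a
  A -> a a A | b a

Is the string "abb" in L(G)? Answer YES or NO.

Convert to CNF:
  S -> T0 X3 | T1 A | T1 T0
  A -> T0 X2 | T1 T0
  T0 -> a
  T1 -> b
  X2 -> T0 A
  X3 -> T1 T0

CYK fill:
  cell(0,0) a: {T0}  orig:{}
  cell(1,1) b: {T1}  orig:{}
  cell(2,2) b: {T1}  orig:{}
  cell(0,1) ab: ∅
  cell(1,2) bb: ∅
  cell(0,2) abb: ∅

S ∉ T[0,2] ⇒ NO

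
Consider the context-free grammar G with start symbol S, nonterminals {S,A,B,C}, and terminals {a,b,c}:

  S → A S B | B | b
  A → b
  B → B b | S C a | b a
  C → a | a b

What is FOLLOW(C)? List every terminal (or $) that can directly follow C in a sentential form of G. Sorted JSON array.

Compute FIRST by fixpoint:
pass 1:
  A via A→b: +{b}
  B via B→b a: +{b}
  C via C→a: +{a}
  S via S→A S B: +{b}
  FIRST[S]={b}  FIRST[A]={b}  FIRST[B]={b}  FIRST[C]={a}
pass 2: (stable)
  FIRST[S]={b}  FIRST[A]={b}  FIRST[B]={b}  FIRST[C]={a}

FOLLOW sets:
initialize: $ ∈ FOLLOW(S)
iter 1:
  B→B b: FOLLOW(B) ⊇ FIRST(b) = {b}; new: +{b}
  B→S C a: FOLLOW(S) ⊇ FIRST(C) = {a}; new: +{a}
  B→S C a: FOLLOW(C) ⊇ FIRST(a) = {a}; new: +{a}
  S→A S B: FOLLOW(A) ⊇ FIRST(S) = {b}; new: +{b}
  S→A S B: FOLLOW(S) ⊇ FIRST(B) = {b}; new: +{b}
  S→A S B: FOLLOW(B) ⊇ FOLLOW(S) ⊇ {$,a,b}; new: +{$,a}
  FOLLOW[S]={$,a,b}  FOLLOW[A]={b}  FOLLOW[B]={$,a,b}  FOLLOW[C]={a}
iter 2: (no change)
  FOLLOW[S]={$,a,b}  FOLLOW[A]={b}  FOLLOW[B]={$,a,b}  FOLLOW[C]={a}

FOLLOW(C) = ["a"]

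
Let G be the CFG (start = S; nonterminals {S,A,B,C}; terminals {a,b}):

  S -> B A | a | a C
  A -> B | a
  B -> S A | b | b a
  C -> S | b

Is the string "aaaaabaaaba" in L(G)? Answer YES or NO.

CNF form of G:
  S -> B A | T1 C | a
  A -> S A | T0 T1 | a | b
  B -> S A | T0 T1 | b
  C -> B A | T1 C | a | b
  T0 -> b
  T1 -> a

CYK fill:
  T[0,0] 'a' = {A,C,S,T1}  orig:{A,C,S}
  T[1,1] 'a' = {A,C,S,T1}  orig:{A,C,S}
  T[2,2] 'a' = {A,C,S,T1}  orig:{A,C,S}
  T[3,3] 'a' = {A,C,S,T1}  orig:{A,C,S}
  T[4,4] 'a' = {A,C,S,T1}  orig:{A,C,S}
  T[5,5] 'b' = {A,B,C,T0}  orig:{A,B,C}
  T[6,6] 'a' = {A,C,S,T1}  orig:{A,C,S}
  T[7,7] 'a' = {A,C,S,T1}  orig:{A,C,S}
  T[8,8] 'a' = {A,C,S,T1}  orig:{A,C,S}
  T[9,9] 'b' = {A,B,C,T0}  orig:{A,B,C}
  T[10,10] 'a' = {A,C,S,T1}  orig:{A,C,S}
  T[0,1] 'aa' = {A,B,C,S}
  T[1,2] 'aa' = {A,B,C,S}
  T[2,3] 'aa' = {A,B,C,S}
  T[3,4] 'aa' = {A,B,C,S}
  T[4,5] 'ab' = {A,B,C,S}
  T[5,6] 'ba' = {A,B,C,S}
  T[6,7] 'aa' = {A,B,C,S}
  T[7,8] 'aa' = {A,B,C,S}
  T[8,9] 'ab' = {A,B,C,S}
  T[9,10] 'ba' = {A,B,C,S}
  T[0,2] 'aaa' = {A,B,C,S}
  T[1,3] 'aaa' = {A,B,C,S}
  T[2,4] 'aaa' = {A,B,C,S}
  T[3,5] 'aab' = {A,B,C,S}
  T[4,6] 'aba' = {A,B,C,S}
  T[5,7] 'baa' = {A,B,C,S}
  T[6,8] 'aaa' = {A,B,C,S}
  T[7,9] 'aab' = {A,B,C,S}
  T[8,10] 'aba' = {A,B,C,S}
  T[0,3] 'aaaa' = {A,B,C,S}
  T[1,4] 'aaaa' = {A,B,C,S}
  T[2,5] 'aaab' = {A,B,C,S}
  T[3,6] 'aaba' = {A,B,C,S}
  T[4,7] 'abaa' = {A,B,C,S}
  T[5,8] 'baaa' = {A,B,C,S}
  T[6,9] 'aaab' = {A,B,C,S}
  T[7,10] 'aaba' = {A,B,C,S}
  T[0,4] 'aaaaa' = {A,B,C,S}
  T[1,5] 'aaaab' = {A,B,C,S}
  T[2,6] 'aaaba' = {A,B,C,S}
  T[3,7] 'aabaa' = {A,B,C,S}
  T[4,8] 'abaaa' = {A,B,C,S}
  T[5,9] 'baaab' = {A,B,C,S}
  T[6,10] 'aaaba' = {A,B,C,S}
  T[0,5] 'aaaaab' = {A,B,C,S}
  T[1,6] 'aaaaba' = {A,B,C,S}
  T[2,7] 'aaabaa' = {A,B,C,S}
  T[3,8] 'aabaaa' = {A,B,C,S}
  T[4,9] 'abaaab' = {A,B,C,S}
  T[5,10] 'baaaba' = {A,B,C,S}
  T[0,6] 'aaaaaba' = {A,B,C,S}
  T[1,7] 'aaaabaa' = {A,B,C,S}
  T[2,8] 'aaabaaa' = {A,B,C,S}
  T[3,9] 'aabaaab' = {A,B,C,S}
  T[4,10] 'abaaaba' = {A,B,C,S}
  T[0,7] 'aaaaabaa' = {A,B,C,S}
  T[1,8] 'aaaabaaa' = {A,B,C,S}
  T[2,9] 'aaabaaab' = {A,B,C,S}
  T[3,10] 'aabaaaba' = {A,B,C,S}
  T[0,8] 'aaaaabaaa' = {A,B,C,S}
  T[1,9] 'aaaabaaab' = {A,B,C,S}
  T[2,10] 'aaabaaaba' = {A,B,C,S}
  T[0,9] 'aaaaabaaab' = {A,B,C,S}
  T[1,10] 'aaaabaaaba' = {A,B,C,S}
  T[0,10] 'aaaaabaaaba' = {A,B,C,S}

S ∈ T[0,10] ⇒ YES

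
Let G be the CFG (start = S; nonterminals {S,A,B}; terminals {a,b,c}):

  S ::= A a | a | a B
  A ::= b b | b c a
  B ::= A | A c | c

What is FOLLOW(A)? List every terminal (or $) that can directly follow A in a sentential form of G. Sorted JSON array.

FIRST iteration:
pass 1:
  A via A→b b: +{b}
  B via B→A: +{b}
  B via B→c: +{c}
  S via S→A a: +{b}
  S via S→a: +{a}
  S: {a,b}  A: {b}  B: {b,c}
pass 2: (stable)
  S: {a,b}  A: {b}  B: {b,c}

FOLLOW iteration:
initialize: $ ∈ FOLLOW(S)
round 1:
  B→A c: FOLLOW(A) ⊇ FIRST(c) = {c}; new: +{c}
  S→A a: FOLLOW(A) ⊇ FIRST(a) = {a}; new: +{a}
  S→a B: FOLLOW(B) ⊇ FOLLOW(S) ⊇ {$}; new: +{$}
  S: {$}  A: {a,c}  B: {$}
round 2:
  B→A: FOLLOW(A) ⊇ FOLLOW(B) ⊇ {$}; new: +{$}
  S: {$}  A: {$,a,c}  B: {$}
round 3: done
  S: {$}  A: {$,a,c}  B: {$}

FOLLOW(A) = ["$", "a", "c"]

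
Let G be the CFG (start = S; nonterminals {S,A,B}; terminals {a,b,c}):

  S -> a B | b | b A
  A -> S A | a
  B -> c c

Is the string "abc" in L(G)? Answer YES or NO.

Convert to CNF:
  S -> T1 B | T2 A | b
  A -> S A | a
  B -> T0 T0
  T0 -> c
  T1 -> a
  T2 -> b

Fill CYK table bottom-up:
  T[0,0] 'a' = {A,T1}  orig:{A}
  T[1,1] 'b' = {S,T2}  orig:{S}
  T[2,2] 'c' = {T0}  orig:{}
  T[0,1] 'ab' = ∅
  T[1,2] 'bc' = ∅
  T[0,2] 'abc' = ∅

S ∉ T[0,2] ⇒ NO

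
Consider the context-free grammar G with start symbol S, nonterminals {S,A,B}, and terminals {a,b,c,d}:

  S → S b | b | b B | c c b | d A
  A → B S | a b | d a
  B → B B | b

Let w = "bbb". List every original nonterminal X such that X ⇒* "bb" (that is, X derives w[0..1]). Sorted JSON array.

CNF form of G:
  S -> S T1 | T1 B | T2 A | T3 X4 | b
  A -> B S | T0 T1 | T2 T0
  B -> B B | b
  T0 -> a
  T1 -> b
  T2 -> d
  T3 -> c
  X4 -> T3 T1

CYK table (by increasing span), restricted to cells inside w[0..1]:
  [0..0]={B,S,T1}  "b"  orig:{B,S}
  [1..1]={B,S,T1}  "b"  orig:{B,S}
  [0..1]={A,B,S}  "bb"

Original NTs in T[0,1] deriving "bb": ["A", "B", "S"]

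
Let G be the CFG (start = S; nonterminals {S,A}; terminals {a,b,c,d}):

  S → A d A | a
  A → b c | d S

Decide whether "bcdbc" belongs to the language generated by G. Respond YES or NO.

CNF form of G:
  S -> A X3 | a
  A -> T0 T1 | T2 S
  T0 -> b
  T1 -> c
  T2 -> d
  X3 -> T2 A

Fill CYK table bottom-up:
  [0..0]={T0}  "b"  orig:{}
  [1..1]={T1}  "c"  orig:{}
  [2..2]={T2}  "d"  orig:{}
  [3..3]={T0}  "b"  orig:{}
  [4..4]={T1}  "c"  orig:{}
  [0..1]={A}  "bc"
  [1..2]=∅  "cd"
  [2..3]=∅  "db"
  [3..4]={A}  "bc"
  [0..2]=∅  "bcd"
  [1..3]=∅  "cdb"
  [2..4]={X3}  "dbc"  orig:{}
  [0..3]=∅  "bcdb"
  [1..4]=∅  "cdbc"
  [0..4]={S}  "bcdbc"

S ∈ T[0,4] ⇒ YES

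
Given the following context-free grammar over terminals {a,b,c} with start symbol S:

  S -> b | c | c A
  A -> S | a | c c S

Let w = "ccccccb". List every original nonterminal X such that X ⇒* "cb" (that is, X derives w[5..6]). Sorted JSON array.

CNF form of G:
  S -> T0 A | b | c
  A -> T0 A | T0 X1 | a | b | c
  T0 -> c
  X1 -> T0 S

CYK fill — only the sub-triangle for w[5..6]:
  [5..5]={A,S,T0}  "c"  orig:{A,S}
  [6..6]={A,S}  "b"
  [5..6]={A,S,X1}  "cb"  orig:{A,S}

Original NTs in T[5,6] deriving "cb": ["A", "S"]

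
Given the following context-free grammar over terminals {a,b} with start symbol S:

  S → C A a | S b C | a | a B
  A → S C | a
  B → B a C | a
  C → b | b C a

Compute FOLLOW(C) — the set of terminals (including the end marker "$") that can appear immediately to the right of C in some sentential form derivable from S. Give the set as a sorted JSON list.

FIRST sets, iterate to fixpoint:
[1]
  A via A→a: +{a}
  B via B→a: +{a}
  C via C→b: +{b}
  S via S→C A a: +{b}
  S via S→a: +{a}
  S: {a,b}  A: {a}  B: {a}  C: {b}
[2]
  A via A→S C: +{b}
  S: {a,b}  A: {a,b}  B: {a}  C: {b}
[3] done
  S: {a,b}  A: {a,b}  B: {a}  C: {b}

FOLLOW iteration:
seed FOLLOW(S) with $
iter 1:
  A→S C: FOLLOW(S) ⊇ FIRST(C) = {b}; new: +{b}
  B→B a C: FOLLOW(B) ⊇ FIRST(a) = {a}; new: +{a}
  B→B a C: FOLLOW(C) ⊇ FOLLOW(B) ⊇ {a}; new: +{a}
  S→C A a: FOLLOW(C) ⊇ FIRST(A) = {a,b}; new: +{b}
  S→C A a: FOLLOW(A) ⊇ FIRST(a) = {a}; new: +{a}
  S→S b C: FOLLOW(C) ⊇ FOLLOW(S) ⊇ {$,b}; new: +{$}
  S→a B: FOLLOW(B) ⊇ FOLLOW(S) ⊇ {$,b}; new: +{$,b}
  S: {$,b}  A: {a}  B: {$,a,b}  C: {$,a,b}
iter 2: (no change)
  S: {$,b}  A: {a}  B: {$,a,b}  C: {$,a,b}

FOLLOW(C) = ["$", "a", "b"]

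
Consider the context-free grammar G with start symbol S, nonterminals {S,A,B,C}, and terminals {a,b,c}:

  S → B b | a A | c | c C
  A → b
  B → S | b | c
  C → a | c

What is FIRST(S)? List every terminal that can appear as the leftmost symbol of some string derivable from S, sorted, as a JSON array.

FIRST iteration:
iter 1:
  A via A→b: +{b}
  B via B→b: +{b}
  B via B→c: +{c}
  C via C→a: +{a}
  C via C→c: +{c}
  S via S→B b: +{b,c}
  S via S→a A: +{a}
  FIRST[S]={a,b,c}  FIRST[A]={b}  FIRST[B]={b,c}  FIRST[C]={a,c}
iter 2:
  B via B→S: +{a}
  FIRST[S]={a,b,c}  FIRST[A]={b}  FIRST[B]={a,b,c}  FIRST[C]={a,c}
iter 3: (stable)
  FIRST[S]={a,b,c}  FIRST[A]={b}  FIRST[B]={a,b,c}  FIRST[C]={a,c}

FIRST(S) = ["a", "b", "c"]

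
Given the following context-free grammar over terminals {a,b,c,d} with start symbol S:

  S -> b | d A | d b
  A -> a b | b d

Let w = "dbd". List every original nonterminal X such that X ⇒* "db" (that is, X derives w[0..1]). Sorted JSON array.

CNF form of G:
  S -> T2 A | T2 T1 | b
  A -> T0 T1 | T1 T2
  T0 -> a
  T1 -> b
  T2 -> d

CYK table (by increasing span), restricted to cells inside w[0..1]:
  T[0,0] 'd' = {T2}  orig:{}
  T[1,1] 'b' = {S,T1}  orig:{S}
  T[0,1] 'db' = {S}

Original NTs in T[0,1] deriving "db": ["S"]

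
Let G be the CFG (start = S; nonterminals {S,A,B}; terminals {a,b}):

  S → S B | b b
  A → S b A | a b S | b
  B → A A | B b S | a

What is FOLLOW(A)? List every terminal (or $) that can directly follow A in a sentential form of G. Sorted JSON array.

FIRST iteration:
pass 1:
  A via A→a b S: +{a}
  A via A→b: +{b}
  B via B→A A: +{a,b}
  S via S→b b: +{b}
  S: {b}  A: {a,b}  B: {a,b}
pass 2: done
  S: {b}  A: {a,b}  B: {a,b}

Compute FOLLOW by fixpoint:
FOLLOW(S) := {$}
[1]
  A→S b A: FOLLOW(S) ⊇ FIRST(b) = {b}; new: +{b}
  B→A A: FOLLOW(A) ⊇ FIRST(A) = {a,b}; new: +{a,b}
  B→B b S: FOLLOW(B) ⊇ FIRST(b) = {b}; new: +{b}
  S→S B: FOLLOW(S) ⊇ FIRST(B) = {a,b}; new: +{a}
  S→S B: FOLLOW(B) ⊇ FOLLOW(S) ⊇ {$,a,b}; new: +{$,a}
  FOLLOW[S]={$,a,b}  FOLLOW[A]={a,b}  FOLLOW[B]={$,a,b}
[2]
  B→A A: FOLLOW(A) ⊇ FOLLOW(B) ⊇ {$,a,b}; new: +{$}
  FOLLOW[S]={$,a,b}  FOLLOW[A]={$,a,b}  FOLLOW[B]={$,a,b}
[3] (no change)
  FOLLOW[S]={$,a,b}  FOLLOW[A]={$,a,b}  FOLLOW[B]={$,a,b}

FOLLOW(A) = ["$", "a", "b"]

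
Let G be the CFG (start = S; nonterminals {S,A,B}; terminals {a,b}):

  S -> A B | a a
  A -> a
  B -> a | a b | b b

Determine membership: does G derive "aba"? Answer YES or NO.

Convert to CNF:
  S -> A B | T0 T0
  A -> a
  B -> T0 T1 | T1 T1 | a
  T0 -> a
  T1 -> b

Fill CYK table bottom-up:
  T[0,0] 'a' = {A,B,T0}  orig:{A,B}
  T[1,1] 'b' = {T1}  orig:{}
  T[2,2] 'a' = {A,B,T0}  orig:{A,B}
  T[0,1] 'ab' = {B}
  T[1,2] 'ba' = ∅
  T[0,2] 'aba' = ∅

S ∉ T[0,2] ⇒ NO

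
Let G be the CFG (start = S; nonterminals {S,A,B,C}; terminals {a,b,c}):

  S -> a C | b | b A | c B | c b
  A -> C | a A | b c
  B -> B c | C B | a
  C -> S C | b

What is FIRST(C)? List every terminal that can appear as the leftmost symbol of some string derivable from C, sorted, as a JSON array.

FIRST sets, iterate to fixpoint:
iter 1:
  A via A→a A: +{a}
  A via A→b c: +{b}
  B via B→a: +{a}
  C via C→b: +{b}
  S via S→a C: +{a}
  S via S→b: +{b}
  S via S→c B: +{c}
  S: {a,b,c}  A: {a,b}  B: {a}  C: {b}
iter 2:
  B via B→C B: +{b}
  C via C→S C: +{a,c}
  S: {a,b,c}  A: {a,b}  B: {a,b}  C: {a,b,c}
iter 3:
  A via A→C: +{c}
  B via B→C B: +{c}
  S: {a,b,c}  A: {a,b,c}  B: {a,b,c}  C: {a,b,c}
iter 4: (stable)
  S: {a,b,c}  A: {a,b,c}  B: {a,b,c}  C: {a,b,c}

FIRST(C) = ["a", "b", "c"]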